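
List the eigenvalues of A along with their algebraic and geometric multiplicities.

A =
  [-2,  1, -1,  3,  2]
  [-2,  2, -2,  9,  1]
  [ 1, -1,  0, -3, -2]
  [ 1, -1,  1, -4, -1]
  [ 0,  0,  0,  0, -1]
λ = -1: alg = 5, geom = 2

Step 1 — factor the characteristic polynomial to read off the algebraic multiplicities:
  χ_A(x) = (x + 1)^5

Step 2 — compute geometric multiplicities via the rank-nullity identity g(λ) = n − rank(A − λI):
  rank(A − (-1)·I) = 3, so dim ker(A − (-1)·I) = n − 3 = 2

Summary:
  λ = -1: algebraic multiplicity = 5, geometric multiplicity = 2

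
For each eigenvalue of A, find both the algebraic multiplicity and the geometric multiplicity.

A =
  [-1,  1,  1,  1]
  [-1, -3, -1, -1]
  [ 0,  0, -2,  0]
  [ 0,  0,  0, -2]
λ = -2: alg = 4, geom = 3

Step 1 — factor the characteristic polynomial to read off the algebraic multiplicities:
  χ_A(x) = (x + 2)^4

Step 2 — compute geometric multiplicities via the rank-nullity identity g(λ) = n − rank(A − λI):
  rank(A − (-2)·I) = 1, so dim ker(A − (-2)·I) = n − 1 = 3

Summary:
  λ = -2: algebraic multiplicity = 4, geometric multiplicity = 3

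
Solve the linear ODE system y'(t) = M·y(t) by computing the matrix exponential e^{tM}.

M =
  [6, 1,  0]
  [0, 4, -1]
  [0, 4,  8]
e^{tM} =
  [exp(6*t), -t^2*exp(6*t) + t*exp(6*t), -t^2*exp(6*t)/2]
  [0, -2*t*exp(6*t) + exp(6*t), -t*exp(6*t)]
  [0, 4*t*exp(6*t), 2*t*exp(6*t) + exp(6*t)]

Strategy: write M = P · J · P⁻¹ where J is a Jordan canonical form, so e^{tM} = P · e^{tJ} · P⁻¹, and e^{tJ} can be computed block-by-block.

M has Jordan form
J =
  [6, 1, 0]
  [0, 6, 1]
  [0, 0, 6]
(up to reordering of blocks).

Per-block formulas:
  For a 3×3 Jordan block J_3(6): exp(t · J_3(6)) = e^(6t)·(I + t·N + (t^2/2)·N^2), where N is the 3×3 nilpotent shift.

After assembling e^{tJ} and conjugating by P, we get:

e^{tM} =
  [exp(6*t), -t^2*exp(6*t) + t*exp(6*t), -t^2*exp(6*t)/2]
  [0, -2*t*exp(6*t) + exp(6*t), -t*exp(6*t)]
  [0, 4*t*exp(6*t), 2*t*exp(6*t) + exp(6*t)]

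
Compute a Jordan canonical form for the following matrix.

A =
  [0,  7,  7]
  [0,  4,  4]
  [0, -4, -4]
J_2(0) ⊕ J_1(0)

The characteristic polynomial is
  det(x·I − A) = x^3

Eigenvalues and multiplicities (the geometric multiplicity of λ is n − rank(A − λI), which equals the number of Jordan blocks for λ):
  λ = 0: algebraic multiplicity = 3, geometric multiplicity = 2

Determining the block sizes for each eigenvalue:
  λ = 0: 2 blocks summing to 3 forces exactly one block of size 2 and the rest size 1 → block sizes [2, 1]

Assembling the blocks gives a Jordan form
J =
  [0, 1, 0]
  [0, 0, 0]
  [0, 0, 0]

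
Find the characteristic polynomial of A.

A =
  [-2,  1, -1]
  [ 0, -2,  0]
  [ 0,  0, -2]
x^3 + 6*x^2 + 12*x + 8

Expanding det(x·I − A) (e.g. by cofactor expansion or by noting that A is similar to its Jordan form J, which has the same characteristic polynomial as A) gives
  χ_A(x) = x^3 + 6*x^2 + 12*x + 8
which factors as (x + 2)^3. The eigenvalues (with algebraic multiplicities) are λ = -2 with multiplicity 3.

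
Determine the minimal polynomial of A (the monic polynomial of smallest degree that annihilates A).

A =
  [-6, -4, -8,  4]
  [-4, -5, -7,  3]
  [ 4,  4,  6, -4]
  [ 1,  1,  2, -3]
x^3 + 6*x^2 + 12*x + 8

The characteristic polynomial is χ_A(x) = (x + 2)^4, so the eigenvalues are known. The minimal polynomial is
  m_A(x) = Π_λ (x − λ)^{k_λ}
where k_λ is the size of the *largest* Jordan block for λ (equivalently, the smallest k with (A − λI)^k v = 0 for every generalised eigenvector v of λ).

  λ = -2: largest Jordan block has size 3, contributing (x + 2)^3

So m_A(x) = (x + 2)^3 = x^3 + 6*x^2 + 12*x + 8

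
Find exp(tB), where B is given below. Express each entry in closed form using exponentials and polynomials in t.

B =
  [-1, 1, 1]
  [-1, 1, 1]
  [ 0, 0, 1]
e^{tB} =
  [1 - t, t, exp(t) - 1]
  [-t, t + 1, exp(t) - 1]
  [0, 0, exp(t)]

Strategy: write B = P · J · P⁻¹ where J is a Jordan canonical form, so e^{tB} = P · e^{tJ} · P⁻¹, and e^{tJ} can be computed block-by-block.

B has Jordan form
J =
  [0, 1, 0]
  [0, 0, 0]
  [0, 0, 1]
(up to reordering of blocks).

Per-block formulas:
  For a 2×2 Jordan block J_2(0): exp(t · J_2(0)) = e^(0t)·(I + t·N), where N is the 2×2 nilpotent shift.
  For a 1×1 block at λ = 1: exp(t · [1]) = [e^(1t)].

After assembling e^{tJ} and conjugating by P, we get:

e^{tB} =
  [1 - t, t, exp(t) - 1]
  [-t, t + 1, exp(t) - 1]
  [0, 0, exp(t)]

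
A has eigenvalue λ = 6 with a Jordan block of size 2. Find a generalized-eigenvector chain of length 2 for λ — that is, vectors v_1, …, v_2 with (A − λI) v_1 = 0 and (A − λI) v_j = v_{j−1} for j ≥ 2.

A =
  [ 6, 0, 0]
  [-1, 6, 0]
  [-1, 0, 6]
A Jordan chain for λ = 6 of length 2:
v_1 = (0, -1, -1)ᵀ
v_2 = (1, 0, 0)ᵀ

Let N = A − (6)·I. We want v_2 with N^2 v_2 = 0 but N^1 v_2 ≠ 0; then v_{j-1} := N · v_j for j = 2, …, 2.

Pick v_2 = (1, 0, 0)ᵀ.
Then v_1 = N · v_2 = (0, -1, -1)ᵀ.

Sanity check: (A − (6)·I) v_1 = (0, 0, 0)ᵀ = 0. ✓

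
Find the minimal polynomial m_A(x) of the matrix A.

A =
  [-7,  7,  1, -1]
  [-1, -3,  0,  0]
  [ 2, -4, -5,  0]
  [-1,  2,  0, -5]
x^3 + 15*x^2 + 75*x + 125

The characteristic polynomial is χ_A(x) = (x + 5)^4, so the eigenvalues are known. The minimal polynomial is
  m_A(x) = Π_λ (x − λ)^{k_λ}
where k_λ is the size of the *largest* Jordan block for λ (equivalently, the smallest k with (A − λI)^k v = 0 for every generalised eigenvector v of λ).

  λ = -5: largest Jordan block has size 3, contributing (x + 5)^3

So m_A(x) = (x + 5)^3 = x^3 + 15*x^2 + 75*x + 125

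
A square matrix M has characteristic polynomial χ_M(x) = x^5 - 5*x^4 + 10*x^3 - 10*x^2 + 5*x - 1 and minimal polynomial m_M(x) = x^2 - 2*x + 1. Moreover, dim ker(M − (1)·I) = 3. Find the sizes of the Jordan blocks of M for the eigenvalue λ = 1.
Block sizes for λ = 1: [2, 2, 1]

Step 1 — from the characteristic polynomial, algebraic multiplicity of λ = 1 is 5. From dim ker(M − (1)·I) = 3, there are exactly 3 Jordan blocks for λ = 1.
Step 2 — from the minimal polynomial, the factor (x − 1)^2 tells us the largest block for λ = 1 has size 2.
Step 3 — with total size 5, 3 blocks, and largest block 2, the block sizes (in nonincreasing order) are [2, 2, 1].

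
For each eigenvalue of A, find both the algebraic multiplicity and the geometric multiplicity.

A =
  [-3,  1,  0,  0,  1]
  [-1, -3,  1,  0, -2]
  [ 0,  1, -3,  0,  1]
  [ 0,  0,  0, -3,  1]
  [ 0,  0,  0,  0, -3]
λ = -3: alg = 5, geom = 2

Step 1 — factor the characteristic polynomial to read off the algebraic multiplicities:
  χ_A(x) = (x + 3)^5

Step 2 — compute geometric multiplicities via the rank-nullity identity g(λ) = n − rank(A − λI):
  rank(A − (-3)·I) = 3, so dim ker(A − (-3)·I) = n − 3 = 2

Summary:
  λ = -3: algebraic multiplicity = 5, geometric multiplicity = 2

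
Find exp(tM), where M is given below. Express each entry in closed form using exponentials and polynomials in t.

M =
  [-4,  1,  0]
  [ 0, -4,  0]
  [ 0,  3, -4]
e^{tM} =
  [exp(-4*t), t*exp(-4*t), 0]
  [0, exp(-4*t), 0]
  [0, 3*t*exp(-4*t), exp(-4*t)]

Strategy: write M = P · J · P⁻¹ where J is a Jordan canonical form, so e^{tM} = P · e^{tJ} · P⁻¹, and e^{tJ} can be computed block-by-block.

M has Jordan form
J =
  [-4,  1,  0]
  [ 0, -4,  0]
  [ 0,  0, -4]
(up to reordering of blocks).

Per-block formulas:
  For a 2×2 Jordan block J_2(-4): exp(t · J_2(-4)) = e^(-4t)·(I + t·N), where N is the 2×2 nilpotent shift.
  For a 1×1 block at λ = -4: exp(t · [-4]) = [e^(-4t)].

After assembling e^{tJ} and conjugating by P, we get:

e^{tM} =
  [exp(-4*t), t*exp(-4*t), 0]
  [0, exp(-4*t), 0]
  [0, 3*t*exp(-4*t), exp(-4*t)]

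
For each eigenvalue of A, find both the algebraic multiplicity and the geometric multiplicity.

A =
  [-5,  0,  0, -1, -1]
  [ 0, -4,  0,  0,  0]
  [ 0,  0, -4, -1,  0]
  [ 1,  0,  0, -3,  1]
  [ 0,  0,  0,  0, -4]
λ = -4: alg = 5, geom = 3

Step 1 — factor the characteristic polynomial to read off the algebraic multiplicities:
  χ_A(x) = (x + 4)^5

Step 2 — compute geometric multiplicities via the rank-nullity identity g(λ) = n − rank(A − λI):
  rank(A − (-4)·I) = 2, so dim ker(A − (-4)·I) = n − 2 = 3

Summary:
  λ = -4: algebraic multiplicity = 5, geometric multiplicity = 3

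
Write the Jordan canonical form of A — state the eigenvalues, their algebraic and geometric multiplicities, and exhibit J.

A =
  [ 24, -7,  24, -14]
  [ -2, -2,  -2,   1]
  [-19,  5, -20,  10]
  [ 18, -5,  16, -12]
J_2(-3) ⊕ J_2(-2)

The characteristic polynomial is
  det(x·I − A) = x^4 + 10*x^3 + 37*x^2 + 60*x + 36 = (x + 2)^2*(x + 3)^2

Eigenvalues and multiplicities (the geometric multiplicity of λ is n − rank(A − λI), which equals the number of Jordan blocks for λ):
  λ = -3: algebraic multiplicity = 2, geometric multiplicity = 1
  λ = -2: algebraic multiplicity = 2, geometric multiplicity = 1

Determining the block sizes for each eigenvalue:
  λ = -3: one block (gm = 1), so the single block has size am = 2 → block sizes [2]
  λ = -2: one block (gm = 1), so the single block has size am = 2 → block sizes [2]

Assembling the blocks gives a Jordan form
J =
  [-3,  1,  0,  0]
  [ 0, -3,  0,  0]
  [ 0,  0, -2,  1]
  [ 0,  0,  0, -2]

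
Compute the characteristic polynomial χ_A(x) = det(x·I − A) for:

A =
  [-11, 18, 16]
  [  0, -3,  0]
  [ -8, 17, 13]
x^3 + x^2 - 21*x - 45

Expanding det(x·I − A) (e.g. by cofactor expansion or by noting that A is similar to its Jordan form J, which has the same characteristic polynomial as A) gives
  χ_A(x) = x^3 + x^2 - 21*x - 45
which factors as (x - 5)*(x + 3)^2. The eigenvalues (with algebraic multiplicities) are λ = -3 with multiplicity 2, λ = 5 with multiplicity 1.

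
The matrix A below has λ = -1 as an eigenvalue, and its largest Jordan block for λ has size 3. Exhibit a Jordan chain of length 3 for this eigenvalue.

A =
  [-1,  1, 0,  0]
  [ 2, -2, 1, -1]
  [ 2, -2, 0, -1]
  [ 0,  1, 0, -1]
A Jordan chain for λ = -1 of length 3:
v_1 = (2, 0, -2, 2)ᵀ
v_2 = (0, 2, 2, 0)ᵀ
v_3 = (1, 0, 0, 0)ᵀ

Let N = A − (-1)·I. We want v_3 with N^3 v_3 = 0 but N^2 v_3 ≠ 0; then v_{j-1} := N · v_j for j = 3, …, 2.

Pick v_3 = (1, 0, 0, 0)ᵀ.
Then v_2 = N · v_3 = (0, 2, 2, 0)ᵀ.
Then v_1 = N · v_2 = (2, 0, -2, 2)ᵀ.

Sanity check: (A − (-1)·I) v_1 = (0, 0, 0, 0)ᵀ = 0. ✓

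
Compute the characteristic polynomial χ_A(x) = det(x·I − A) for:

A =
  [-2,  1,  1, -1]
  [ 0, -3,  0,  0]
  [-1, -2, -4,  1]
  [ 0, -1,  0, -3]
x^4 + 12*x^3 + 54*x^2 + 108*x + 81

Expanding det(x·I − A) (e.g. by cofactor expansion or by noting that A is similar to its Jordan form J, which has the same characteristic polynomial as A) gives
  χ_A(x) = x^4 + 12*x^3 + 54*x^2 + 108*x + 81
which factors as (x + 3)^4. The eigenvalues (with algebraic multiplicities) are λ = -3 with multiplicity 4.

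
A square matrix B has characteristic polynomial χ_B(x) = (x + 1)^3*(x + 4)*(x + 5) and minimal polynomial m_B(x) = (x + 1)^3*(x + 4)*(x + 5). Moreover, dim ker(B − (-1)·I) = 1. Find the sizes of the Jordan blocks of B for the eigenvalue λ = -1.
Block sizes for λ = -1: [3]

Step 1 — from the characteristic polynomial, algebraic multiplicity of λ = -1 is 3. From dim ker(B − (-1)·I) = 1, there are exactly 1 Jordan blocks for λ = -1.
Step 2 — from the minimal polynomial, the factor (x + 1)^3 tells us the largest block for λ = -1 has size 3.
Step 3 — with total size 3, 1 blocks, and largest block 3, the block sizes (in nonincreasing order) are [3].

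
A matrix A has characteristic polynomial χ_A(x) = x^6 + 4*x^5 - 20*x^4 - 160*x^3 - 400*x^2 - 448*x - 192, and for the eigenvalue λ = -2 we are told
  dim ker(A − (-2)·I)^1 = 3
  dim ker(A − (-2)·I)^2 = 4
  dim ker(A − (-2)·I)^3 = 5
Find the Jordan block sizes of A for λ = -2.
Block sizes for λ = -2: [3, 1, 1]

From the dimensions of kernels of powers, the number of Jordan blocks of size at least j is d_j − d_{j−1} where d_j = dim ker(N^j) (with d_0 = 0). Computing the differences gives [3, 1, 1].
The number of blocks of size exactly k is (#blocks of size ≥ k) − (#blocks of size ≥ k + 1), so the partition is: 2 block(s) of size 1, 1 block(s) of size 3.
In nonincreasing order the block sizes are [3, 1, 1].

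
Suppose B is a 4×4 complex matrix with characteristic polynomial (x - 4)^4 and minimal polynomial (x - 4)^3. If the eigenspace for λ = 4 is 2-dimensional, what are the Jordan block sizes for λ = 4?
Block sizes for λ = 4: [3, 1]

Step 1 — from the characteristic polynomial, algebraic multiplicity of λ = 4 is 4. From dim ker(B − (4)·I) = 2, there are exactly 2 Jordan blocks for λ = 4.
Step 2 — from the minimal polynomial, the factor (x − 4)^3 tells us the largest block for λ = 4 has size 3.
Step 3 — with total size 4, 2 blocks, and largest block 3, the block sizes (in nonincreasing order) are [3, 1].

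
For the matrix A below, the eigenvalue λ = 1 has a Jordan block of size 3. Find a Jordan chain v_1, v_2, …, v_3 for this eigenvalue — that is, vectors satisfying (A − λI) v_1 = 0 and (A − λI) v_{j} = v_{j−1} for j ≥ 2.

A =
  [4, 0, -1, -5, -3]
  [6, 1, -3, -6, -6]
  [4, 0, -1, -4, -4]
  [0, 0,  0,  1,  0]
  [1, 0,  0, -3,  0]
A Jordan chain for λ = 1 of length 3:
v_1 = (2, 0, 0, 0, 2)ᵀ
v_2 = (3, 6, 4, 0, 1)ᵀ
v_3 = (1, 0, 0, 0, 0)ᵀ

Let N = A − (1)·I. We want v_3 with N^3 v_3 = 0 but N^2 v_3 ≠ 0; then v_{j-1} := N · v_j for j = 3, …, 2.

Pick v_3 = (1, 0, 0, 0, 0)ᵀ.
Then v_2 = N · v_3 = (3, 6, 4, 0, 1)ᵀ.
Then v_1 = N · v_2 = (2, 0, 0, 0, 2)ᵀ.

Sanity check: (A − (1)·I) v_1 = (0, 0, 0, 0, 0)ᵀ = 0. ✓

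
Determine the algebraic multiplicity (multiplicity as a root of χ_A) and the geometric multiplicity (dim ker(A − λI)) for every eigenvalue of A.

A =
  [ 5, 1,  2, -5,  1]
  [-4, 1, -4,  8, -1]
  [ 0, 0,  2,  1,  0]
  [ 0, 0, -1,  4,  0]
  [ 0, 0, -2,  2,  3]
λ = 3: alg = 5, geom = 2

Step 1 — factor the characteristic polynomial to read off the algebraic multiplicities:
  χ_A(x) = (x - 3)^5

Step 2 — compute geometric multiplicities via the rank-nullity identity g(λ) = n − rank(A − λI):
  rank(A − (3)·I) = 3, so dim ker(A − (3)·I) = n − 3 = 2

Summary:
  λ = 3: algebraic multiplicity = 5, geometric multiplicity = 2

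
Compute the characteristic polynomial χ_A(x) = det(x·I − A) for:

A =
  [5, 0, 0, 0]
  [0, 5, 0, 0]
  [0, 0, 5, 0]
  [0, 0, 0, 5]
x^4 - 20*x^3 + 150*x^2 - 500*x + 625

Expanding det(x·I − A) (e.g. by cofactor expansion or by noting that A is similar to its Jordan form J, which has the same characteristic polynomial as A) gives
  χ_A(x) = x^4 - 20*x^3 + 150*x^2 - 500*x + 625
which factors as (x - 5)^4. The eigenvalues (with algebraic multiplicities) are λ = 5 with multiplicity 4.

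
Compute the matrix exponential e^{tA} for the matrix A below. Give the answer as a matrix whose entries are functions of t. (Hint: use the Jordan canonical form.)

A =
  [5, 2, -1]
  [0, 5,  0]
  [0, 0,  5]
e^{tA} =
  [exp(5*t), 2*t*exp(5*t), -t*exp(5*t)]
  [0, exp(5*t), 0]
  [0, 0, exp(5*t)]

Strategy: write A = P · J · P⁻¹ where J is a Jordan canonical form, so e^{tA} = P · e^{tJ} · P⁻¹, and e^{tJ} can be computed block-by-block.

A has Jordan form
J =
  [5, 1, 0]
  [0, 5, 0]
  [0, 0, 5]
(up to reordering of blocks).

Per-block formulas:
  For a 2×2 Jordan block J_2(5): exp(t · J_2(5)) = e^(5t)·(I + t·N), where N is the 2×2 nilpotent shift.
  For a 1×1 block at λ = 5: exp(t · [5]) = [e^(5t)].

After assembling e^{tJ} and conjugating by P, we get:

e^{tA} =
  [exp(5*t), 2*t*exp(5*t), -t*exp(5*t)]
  [0, exp(5*t), 0]
  [0, 0, exp(5*t)]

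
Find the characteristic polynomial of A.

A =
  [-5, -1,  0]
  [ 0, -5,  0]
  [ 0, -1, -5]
x^3 + 15*x^2 + 75*x + 125

Expanding det(x·I − A) (e.g. by cofactor expansion or by noting that A is similar to its Jordan form J, which has the same characteristic polynomial as A) gives
  χ_A(x) = x^3 + 15*x^2 + 75*x + 125
which factors as (x + 5)^3. The eigenvalues (with algebraic multiplicities) are λ = -5 with multiplicity 3.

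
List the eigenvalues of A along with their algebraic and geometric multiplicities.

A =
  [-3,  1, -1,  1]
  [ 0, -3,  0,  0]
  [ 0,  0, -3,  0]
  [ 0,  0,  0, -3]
λ = -3: alg = 4, geom = 3

Step 1 — factor the characteristic polynomial to read off the algebraic multiplicities:
  χ_A(x) = (x + 3)^4

Step 2 — compute geometric multiplicities via the rank-nullity identity g(λ) = n − rank(A − λI):
  rank(A − (-3)·I) = 1, so dim ker(A − (-3)·I) = n − 1 = 3

Summary:
  λ = -3: algebraic multiplicity = 4, geometric multiplicity = 3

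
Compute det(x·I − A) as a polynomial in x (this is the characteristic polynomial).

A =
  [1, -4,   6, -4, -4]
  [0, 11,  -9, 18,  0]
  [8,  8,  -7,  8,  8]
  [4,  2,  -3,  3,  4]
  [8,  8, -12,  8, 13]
x^5 - 21*x^4 + 170*x^3 - 650*x^2 + 1125*x - 625

Expanding det(x·I − A) (e.g. by cofactor expansion or by noting that A is similar to its Jordan form J, which has the same characteristic polynomial as A) gives
  χ_A(x) = x^5 - 21*x^4 + 170*x^3 - 650*x^2 + 1125*x - 625
which factors as (x - 5)^4*(x - 1). The eigenvalues (with algebraic multiplicities) are λ = 1 with multiplicity 1, λ = 5 with multiplicity 4.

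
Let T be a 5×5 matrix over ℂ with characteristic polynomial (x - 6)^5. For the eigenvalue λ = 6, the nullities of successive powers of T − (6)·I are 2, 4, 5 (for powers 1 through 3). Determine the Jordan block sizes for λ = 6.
Block sizes for λ = 6: [3, 2]

From the dimensions of kernels of powers, the number of Jordan blocks of size at least j is d_j − d_{j−1} where d_j = dim ker(N^j) (with d_0 = 0). Computing the differences gives [2, 2, 1].
The number of blocks of size exactly k is (#blocks of size ≥ k) − (#blocks of size ≥ k + 1), so the partition is: 1 block(s) of size 2, 1 block(s) of size 3.
In nonincreasing order the block sizes are [3, 2].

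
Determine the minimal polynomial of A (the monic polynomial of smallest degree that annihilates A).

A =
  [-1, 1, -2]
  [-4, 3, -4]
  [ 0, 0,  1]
x^2 - 2*x + 1

The characteristic polynomial is χ_A(x) = (x - 1)^3, so the eigenvalues are known. The minimal polynomial is
  m_A(x) = Π_λ (x − λ)^{k_λ}
where k_λ is the size of the *largest* Jordan block for λ (equivalently, the smallest k with (A − λI)^k v = 0 for every generalised eigenvector v of λ).

  λ = 1: largest Jordan block has size 2, contributing (x − 1)^2

So m_A(x) = (x - 1)^2 = x^2 - 2*x + 1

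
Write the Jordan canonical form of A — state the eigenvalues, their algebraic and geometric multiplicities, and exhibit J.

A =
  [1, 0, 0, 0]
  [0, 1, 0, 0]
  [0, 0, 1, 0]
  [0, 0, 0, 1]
J_1(1) ⊕ J_1(1) ⊕ J_1(1) ⊕ J_1(1)

The characteristic polynomial is
  det(x·I − A) = x^4 - 4*x^3 + 6*x^2 - 4*x + 1 = (x - 1)^4

Eigenvalues and multiplicities (the geometric multiplicity of λ is n − rank(A − λI), which equals the number of Jordan blocks for λ):
  λ = 1: algebraic multiplicity = 4, geometric multiplicity = 4

Determining the block sizes for each eigenvalue:
  λ = 1: gm = am = 4, so every block has size 1 → block sizes [1, 1, 1, 1]

Assembling the blocks gives a Jordan form
J =
  [1, 0, 0, 0]
  [0, 1, 0, 0]
  [0, 0, 1, 0]
  [0, 0, 0, 1]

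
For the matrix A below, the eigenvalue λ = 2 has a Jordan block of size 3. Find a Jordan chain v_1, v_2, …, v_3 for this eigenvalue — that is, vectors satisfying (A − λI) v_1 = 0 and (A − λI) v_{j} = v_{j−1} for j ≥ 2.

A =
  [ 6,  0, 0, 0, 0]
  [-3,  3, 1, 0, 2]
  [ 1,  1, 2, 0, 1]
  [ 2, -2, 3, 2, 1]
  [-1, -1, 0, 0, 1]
A Jordan chain for λ = 2 of length 3:
v_1 = (0, 1, 1, -2, -1)ᵀ
v_2 = (0, 1, 0, 3, 0)ᵀ
v_3 = (0, 0, 1, 0, 0)ᵀ

Let N = A − (2)·I. We want v_3 with N^3 v_3 = 0 but N^2 v_3 ≠ 0; then v_{j-1} := N · v_j for j = 3, …, 2.

Pick v_3 = (0, 0, 1, 0, 0)ᵀ.
Then v_2 = N · v_3 = (0, 1, 0, 3, 0)ᵀ.
Then v_1 = N · v_2 = (0, 1, 1, -2, -1)ᵀ.

Sanity check: (A − (2)·I) v_1 = (0, 0, 0, 0, 0)ᵀ = 0. ✓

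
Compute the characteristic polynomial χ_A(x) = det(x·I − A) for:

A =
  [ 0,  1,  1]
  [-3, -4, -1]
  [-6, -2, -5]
x^3 + 9*x^2 + 27*x + 27

Expanding det(x·I − A) (e.g. by cofactor expansion or by noting that A is similar to its Jordan form J, which has the same characteristic polynomial as A) gives
  χ_A(x) = x^3 + 9*x^2 + 27*x + 27
which factors as (x + 3)^3. The eigenvalues (with algebraic multiplicities) are λ = -3 with multiplicity 3.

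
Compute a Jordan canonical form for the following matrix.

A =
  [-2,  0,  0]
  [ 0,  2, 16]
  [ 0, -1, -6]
J_2(-2) ⊕ J_1(-2)

The characteristic polynomial is
  det(x·I − A) = x^3 + 6*x^2 + 12*x + 8 = (x + 2)^3

Eigenvalues and multiplicities (the geometric multiplicity of λ is n − rank(A − λI), which equals the number of Jordan blocks for λ):
  λ = -2: algebraic multiplicity = 3, geometric multiplicity = 2

Determining the block sizes for each eigenvalue:
  λ = -2: 2 blocks summing to 3 forces exactly one block of size 2 and the rest size 1 → block sizes [2, 1]

Assembling the blocks gives a Jordan form
J =
  [-2,  1,  0]
  [ 0, -2,  0]
  [ 0,  0, -2]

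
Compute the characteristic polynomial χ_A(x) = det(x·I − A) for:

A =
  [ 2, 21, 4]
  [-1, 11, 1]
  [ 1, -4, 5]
x^3 - 18*x^2 + 108*x - 216

Expanding det(x·I − A) (e.g. by cofactor expansion or by noting that A is similar to its Jordan form J, which has the same characteristic polynomial as A) gives
  χ_A(x) = x^3 - 18*x^2 + 108*x - 216
which factors as (x - 6)^3. The eigenvalues (with algebraic multiplicities) are λ = 6 with multiplicity 3.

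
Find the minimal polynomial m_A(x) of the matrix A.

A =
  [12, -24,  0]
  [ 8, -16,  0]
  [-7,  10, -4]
x^3 + 8*x^2 + 16*x

The characteristic polynomial is χ_A(x) = x*(x + 4)^2, so the eigenvalues are known. The minimal polynomial is
  m_A(x) = Π_λ (x − λ)^{k_λ}
where k_λ is the size of the *largest* Jordan block for λ (equivalently, the smallest k with (A − λI)^k v = 0 for every generalised eigenvector v of λ).

  λ = -4: largest Jordan block has size 2, contributing (x + 4)^2
  λ = 0: largest Jordan block has size 1, contributing (x − 0)

So m_A(x) = x*(x + 4)^2 = x^3 + 8*x^2 + 16*x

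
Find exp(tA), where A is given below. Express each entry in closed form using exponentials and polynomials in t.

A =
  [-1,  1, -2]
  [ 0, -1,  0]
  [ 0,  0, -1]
e^{tA} =
  [exp(-t), t*exp(-t), -2*t*exp(-t)]
  [0, exp(-t), 0]
  [0, 0, exp(-t)]

Strategy: write A = P · J · P⁻¹ where J is a Jordan canonical form, so e^{tA} = P · e^{tJ} · P⁻¹, and e^{tJ} can be computed block-by-block.

A has Jordan form
J =
  [-1,  1,  0]
  [ 0, -1,  0]
  [ 0,  0, -1]
(up to reordering of blocks).

Per-block formulas:
  For a 2×2 Jordan block J_2(-1): exp(t · J_2(-1)) = e^(-1t)·(I + t·N), where N is the 2×2 nilpotent shift.
  For a 1×1 block at λ = -1: exp(t · [-1]) = [e^(-1t)].

After assembling e^{tJ} and conjugating by P, we get:

e^{tA} =
  [exp(-t), t*exp(-t), -2*t*exp(-t)]
  [0, exp(-t), 0]
  [0, 0, exp(-t)]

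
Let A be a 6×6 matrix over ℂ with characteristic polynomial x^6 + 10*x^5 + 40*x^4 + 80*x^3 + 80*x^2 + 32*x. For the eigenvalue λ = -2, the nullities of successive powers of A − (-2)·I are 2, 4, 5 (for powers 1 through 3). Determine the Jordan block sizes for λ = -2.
Block sizes for λ = -2: [3, 2]

From the dimensions of kernels of powers, the number of Jordan blocks of size at least j is d_j − d_{j−1} where d_j = dim ker(N^j) (with d_0 = 0). Computing the differences gives [2, 2, 1].
The number of blocks of size exactly k is (#blocks of size ≥ k) − (#blocks of size ≥ k + 1), so the partition is: 1 block(s) of size 2, 1 block(s) of size 3.
In nonincreasing order the block sizes are [3, 2].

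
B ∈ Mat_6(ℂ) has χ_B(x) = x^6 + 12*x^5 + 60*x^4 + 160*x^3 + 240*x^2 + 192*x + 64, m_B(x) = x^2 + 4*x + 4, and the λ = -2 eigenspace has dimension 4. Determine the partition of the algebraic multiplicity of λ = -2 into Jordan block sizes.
Block sizes for λ = -2: [2, 2, 1, 1]

Step 1 — from the characteristic polynomial, algebraic multiplicity of λ = -2 is 6. From dim ker(B − (-2)·I) = 4, there are exactly 4 Jordan blocks for λ = -2.
Step 2 — from the minimal polynomial, the factor (x + 2)^2 tells us the largest block for λ = -2 has size 2.
Step 3 — with total size 6, 4 blocks, and largest block 2, the block sizes (in nonincreasing order) are [2, 2, 1, 1].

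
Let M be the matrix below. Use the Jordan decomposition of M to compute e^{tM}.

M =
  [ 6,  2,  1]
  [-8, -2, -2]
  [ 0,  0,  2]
e^{tM} =
  [4*t*exp(2*t) + exp(2*t), 2*t*exp(2*t), t*exp(2*t)]
  [-8*t*exp(2*t), -4*t*exp(2*t) + exp(2*t), -2*t*exp(2*t)]
  [0, 0, exp(2*t)]

Strategy: write M = P · J · P⁻¹ where J is a Jordan canonical form, so e^{tM} = P · e^{tJ} · P⁻¹, and e^{tJ} can be computed block-by-block.

M has Jordan form
J =
  [2, 1, 0]
  [0, 2, 0]
  [0, 0, 2]
(up to reordering of blocks).

Per-block formulas:
  For a 2×2 Jordan block J_2(2): exp(t · J_2(2)) = e^(2t)·(I + t·N), where N is the 2×2 nilpotent shift.
  For a 1×1 block at λ = 2: exp(t · [2]) = [e^(2t)].

After assembling e^{tJ} and conjugating by P, we get:

e^{tM} =
  [4*t*exp(2*t) + exp(2*t), 2*t*exp(2*t), t*exp(2*t)]
  [-8*t*exp(2*t), -4*t*exp(2*t) + exp(2*t), -2*t*exp(2*t)]
  [0, 0, exp(2*t)]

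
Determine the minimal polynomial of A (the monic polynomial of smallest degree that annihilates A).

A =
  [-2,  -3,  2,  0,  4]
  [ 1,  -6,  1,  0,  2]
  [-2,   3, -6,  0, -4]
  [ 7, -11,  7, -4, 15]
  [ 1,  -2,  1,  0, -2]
x^3 + 12*x^2 + 48*x + 64

The characteristic polynomial is χ_A(x) = (x + 4)^5, so the eigenvalues are known. The minimal polynomial is
  m_A(x) = Π_λ (x − λ)^{k_λ}
where k_λ is the size of the *largest* Jordan block for λ (equivalently, the smallest k with (A − λI)^k v = 0 for every generalised eigenvector v of λ).

  λ = -4: largest Jordan block has size 3, contributing (x + 4)^3

So m_A(x) = (x + 4)^3 = x^3 + 12*x^2 + 48*x + 64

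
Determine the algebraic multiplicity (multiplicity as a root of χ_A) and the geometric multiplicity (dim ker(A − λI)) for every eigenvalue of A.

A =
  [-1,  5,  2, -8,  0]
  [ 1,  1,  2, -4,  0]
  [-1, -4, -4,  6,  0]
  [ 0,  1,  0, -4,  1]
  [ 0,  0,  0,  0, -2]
λ = -2: alg = 5, geom = 2

Step 1 — factor the characteristic polynomial to read off the algebraic multiplicities:
  χ_A(x) = (x + 2)^5

Step 2 — compute geometric multiplicities via the rank-nullity identity g(λ) = n − rank(A − λI):
  rank(A − (-2)·I) = 3, so dim ker(A − (-2)·I) = n − 3 = 2

Summary:
  λ = -2: algebraic multiplicity = 5, geometric multiplicity = 2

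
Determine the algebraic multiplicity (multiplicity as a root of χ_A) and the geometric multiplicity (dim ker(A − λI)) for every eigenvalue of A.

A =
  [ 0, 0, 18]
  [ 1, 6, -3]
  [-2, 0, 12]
λ = 6: alg = 3, geom = 2

Step 1 — factor the characteristic polynomial to read off the algebraic multiplicities:
  χ_A(x) = (x - 6)^3

Step 2 — compute geometric multiplicities via the rank-nullity identity g(λ) = n − rank(A − λI):
  rank(A − (6)·I) = 1, so dim ker(A − (6)·I) = n − 1 = 2

Summary:
  λ = 6: algebraic multiplicity = 3, geometric multiplicity = 2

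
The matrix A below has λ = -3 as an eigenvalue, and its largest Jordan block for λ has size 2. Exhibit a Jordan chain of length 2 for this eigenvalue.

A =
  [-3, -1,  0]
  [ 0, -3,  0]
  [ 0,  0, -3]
A Jordan chain for λ = -3 of length 2:
v_1 = (-1, 0, 0)ᵀ
v_2 = (0, 1, 0)ᵀ

Let N = A − (-3)·I. We want v_2 with N^2 v_2 = 0 but N^1 v_2 ≠ 0; then v_{j-1} := N · v_j for j = 2, …, 2.

Pick v_2 = (0, 1, 0)ᵀ.
Then v_1 = N · v_2 = (-1, 0, 0)ᵀ.

Sanity check: (A − (-3)·I) v_1 = (0, 0, 0)ᵀ = 0. ✓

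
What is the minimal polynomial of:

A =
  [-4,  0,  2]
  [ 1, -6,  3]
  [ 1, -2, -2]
x^3 + 12*x^2 + 48*x + 64

The characteristic polynomial is χ_A(x) = (x + 4)^3, so the eigenvalues are known. The minimal polynomial is
  m_A(x) = Π_λ (x − λ)^{k_λ}
where k_λ is the size of the *largest* Jordan block for λ (equivalently, the smallest k with (A − λI)^k v = 0 for every generalised eigenvector v of λ).

  λ = -4: largest Jordan block has size 3, contributing (x + 4)^3

So m_A(x) = (x + 4)^3 = x^3 + 12*x^2 + 48*x + 64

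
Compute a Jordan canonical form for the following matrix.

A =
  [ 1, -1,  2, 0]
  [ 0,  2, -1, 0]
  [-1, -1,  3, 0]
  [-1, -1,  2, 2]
J_3(2) ⊕ J_1(2)

The characteristic polynomial is
  det(x·I − A) = x^4 - 8*x^3 + 24*x^2 - 32*x + 16 = (x - 2)^4

Eigenvalues and multiplicities (the geometric multiplicity of λ is n − rank(A − λI), which equals the number of Jordan blocks for λ):
  λ = 2: algebraic multiplicity = 4, geometric multiplicity = 2

Determining the block sizes for each eigenvalue:
  λ = 2: with am = 4 and gm = 2, the partition is not yet determined (e.g. several partitions of 4 into 2 parts exist). Let N = A − (2)·I. Computing rank(N^1) = 2, rank(N^2) = 1, rank(N^3) = 0; the number of blocks of size ≥ j is rank(N^{j−1}) − rank(N^j), giving [2, 1, 1]. So we have 1 block(s) of size 3, 1 block(s) of size 1 → block sizes [3, 1]

Assembling the blocks gives a Jordan form
J =
  [2, 1, 0, 0]
  [0, 2, 1, 0]
  [0, 0, 2, 0]
  [0, 0, 0, 2]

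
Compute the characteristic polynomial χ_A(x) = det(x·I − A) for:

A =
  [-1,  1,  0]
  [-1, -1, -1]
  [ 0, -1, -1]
x^3 + 3*x^2 + 3*x + 1

Expanding det(x·I − A) (e.g. by cofactor expansion or by noting that A is similar to its Jordan form J, which has the same characteristic polynomial as A) gives
  χ_A(x) = x^3 + 3*x^2 + 3*x + 1
which factors as (x + 1)^3. The eigenvalues (with algebraic multiplicities) are λ = -1 with multiplicity 3.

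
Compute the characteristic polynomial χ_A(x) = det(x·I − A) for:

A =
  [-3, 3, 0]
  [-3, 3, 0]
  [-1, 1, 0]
x^3

Expanding det(x·I − A) (e.g. by cofactor expansion or by noting that A is similar to its Jordan form J, which has the same characteristic polynomial as A) gives
  χ_A(x) = x^3
which factors as x^3. The eigenvalues (with algebraic multiplicities) are λ = 0 with multiplicity 3.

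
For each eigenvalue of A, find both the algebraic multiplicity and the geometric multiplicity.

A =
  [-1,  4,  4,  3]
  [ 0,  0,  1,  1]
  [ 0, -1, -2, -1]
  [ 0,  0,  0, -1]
λ = -1: alg = 4, geom = 2

Step 1 — factor the characteristic polynomial to read off the algebraic multiplicities:
  χ_A(x) = (x + 1)^4

Step 2 — compute geometric multiplicities via the rank-nullity identity g(λ) = n − rank(A − λI):
  rank(A − (-1)·I) = 2, so dim ker(A − (-1)·I) = n − 2 = 2

Summary:
  λ = -1: algebraic multiplicity = 4, geometric multiplicity = 2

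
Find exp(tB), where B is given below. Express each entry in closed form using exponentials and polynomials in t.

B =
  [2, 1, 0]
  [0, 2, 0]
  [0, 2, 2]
e^{tB} =
  [exp(2*t), t*exp(2*t), 0]
  [0, exp(2*t), 0]
  [0, 2*t*exp(2*t), exp(2*t)]

Strategy: write B = P · J · P⁻¹ where J is a Jordan canonical form, so e^{tB} = P · e^{tJ} · P⁻¹, and e^{tJ} can be computed block-by-block.

B has Jordan form
J =
  [2, 1, 0]
  [0, 2, 0]
  [0, 0, 2]
(up to reordering of blocks).

Per-block formulas:
  For a 1×1 block at λ = 2: exp(t · [2]) = [e^(2t)].
  For a 2×2 Jordan block J_2(2): exp(t · J_2(2)) = e^(2t)·(I + t·N), where N is the 2×2 nilpotent shift.

After assembling e^{tJ} and conjugating by P, we get:

e^{tB} =
  [exp(2*t), t*exp(2*t), 0]
  [0, exp(2*t), 0]
  [0, 2*t*exp(2*t), exp(2*t)]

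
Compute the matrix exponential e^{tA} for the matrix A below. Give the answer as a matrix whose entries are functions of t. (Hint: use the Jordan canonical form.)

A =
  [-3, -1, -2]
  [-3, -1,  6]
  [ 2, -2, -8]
e^{tA} =
  [t*exp(-4*t) + exp(-4*t), -t*exp(-4*t), -2*t*exp(-4*t)]
  [-3*t*exp(-4*t), 3*t*exp(-4*t) + exp(-4*t), 6*t*exp(-4*t)]
  [2*t*exp(-4*t), -2*t*exp(-4*t), -4*t*exp(-4*t) + exp(-4*t)]

Strategy: write A = P · J · P⁻¹ where J is a Jordan canonical form, so e^{tA} = P · e^{tJ} · P⁻¹, and e^{tJ} can be computed block-by-block.

A has Jordan form
J =
  [-4,  1,  0]
  [ 0, -4,  0]
  [ 0,  0, -4]
(up to reordering of blocks).

Per-block formulas:
  For a 1×1 block at λ = -4: exp(t · [-4]) = [e^(-4t)].
  For a 2×2 Jordan block J_2(-4): exp(t · J_2(-4)) = e^(-4t)·(I + t·N), where N is the 2×2 nilpotent shift.

After assembling e^{tJ} and conjugating by P, we get:

e^{tA} =
  [t*exp(-4*t) + exp(-4*t), -t*exp(-4*t), -2*t*exp(-4*t)]
  [-3*t*exp(-4*t), 3*t*exp(-4*t) + exp(-4*t), 6*t*exp(-4*t)]
  [2*t*exp(-4*t), -2*t*exp(-4*t), -4*t*exp(-4*t) + exp(-4*t)]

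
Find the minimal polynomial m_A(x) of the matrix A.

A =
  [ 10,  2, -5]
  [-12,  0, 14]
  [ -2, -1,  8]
x^3 - 18*x^2 + 108*x - 216

The characteristic polynomial is χ_A(x) = (x - 6)^3, so the eigenvalues are known. The minimal polynomial is
  m_A(x) = Π_λ (x − λ)^{k_λ}
where k_λ is the size of the *largest* Jordan block for λ (equivalently, the smallest k with (A − λI)^k v = 0 for every generalised eigenvector v of λ).

  λ = 6: largest Jordan block has size 3, contributing (x − 6)^3

So m_A(x) = (x - 6)^3 = x^3 - 18*x^2 + 108*x - 216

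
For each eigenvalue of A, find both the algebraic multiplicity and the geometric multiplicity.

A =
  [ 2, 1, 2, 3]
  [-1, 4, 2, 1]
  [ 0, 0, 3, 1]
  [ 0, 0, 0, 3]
λ = 3: alg = 4, geom = 2

Step 1 — factor the characteristic polynomial to read off the algebraic multiplicities:
  χ_A(x) = (x - 3)^4

Step 2 — compute geometric multiplicities via the rank-nullity identity g(λ) = n − rank(A − λI):
  rank(A − (3)·I) = 2, so dim ker(A − (3)·I) = n − 2 = 2

Summary:
  λ = 3: algebraic multiplicity = 4, geometric multiplicity = 2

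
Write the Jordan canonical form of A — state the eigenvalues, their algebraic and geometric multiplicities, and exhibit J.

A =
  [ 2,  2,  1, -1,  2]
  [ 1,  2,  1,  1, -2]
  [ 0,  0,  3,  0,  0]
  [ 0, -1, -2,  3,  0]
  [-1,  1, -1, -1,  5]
J_3(3) ⊕ J_1(3) ⊕ J_1(3)

The characteristic polynomial is
  det(x·I − A) = x^5 - 15*x^4 + 90*x^3 - 270*x^2 + 405*x - 243 = (x - 3)^5

Eigenvalues and multiplicities (the geometric multiplicity of λ is n − rank(A − λI), which equals the number of Jordan blocks for λ):
  λ = 3: algebraic multiplicity = 5, geometric multiplicity = 3

Determining the block sizes for each eigenvalue:
  λ = 3: with am = 5 and gm = 3, the partition is not yet determined (e.g. several partitions of 5 into 3 parts exist). Let N = A − (3)·I. Computing rank(N^1) = 2, rank(N^2) = 1, rank(N^3) = 0; the number of blocks of size ≥ j is rank(N^{j−1}) − rank(N^j), giving [3, 1, 1]. So we have 1 block(s) of size 3, 2 block(s) of size 1 → block sizes [3, 1, 1]

Assembling the blocks gives a Jordan form
J =
  [3, 1, 0, 0, 0]
  [0, 3, 1, 0, 0]
  [0, 0, 3, 0, 0]
  [0, 0, 0, 3, 0]
  [0, 0, 0, 0, 3]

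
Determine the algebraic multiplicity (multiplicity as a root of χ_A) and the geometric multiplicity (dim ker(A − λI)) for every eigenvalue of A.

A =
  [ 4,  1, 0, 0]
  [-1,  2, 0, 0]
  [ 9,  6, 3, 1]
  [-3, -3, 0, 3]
λ = 3: alg = 4, geom = 2

Step 1 — factor the characteristic polynomial to read off the algebraic multiplicities:
  χ_A(x) = (x - 3)^4

Step 2 — compute geometric multiplicities via the rank-nullity identity g(λ) = n − rank(A − λI):
  rank(A − (3)·I) = 2, so dim ker(A − (3)·I) = n − 2 = 2

Summary:
  λ = 3: algebraic multiplicity = 4, geometric multiplicity = 2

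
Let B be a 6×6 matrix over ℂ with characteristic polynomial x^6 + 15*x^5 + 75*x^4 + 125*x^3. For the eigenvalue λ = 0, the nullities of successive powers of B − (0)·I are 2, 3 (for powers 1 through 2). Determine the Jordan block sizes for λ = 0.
Block sizes for λ = 0: [2, 1]

From the dimensions of kernels of powers, the number of Jordan blocks of size at least j is d_j − d_{j−1} where d_j = dim ker(N^j) (with d_0 = 0). Computing the differences gives [2, 1].
The number of blocks of size exactly k is (#blocks of size ≥ k) − (#blocks of size ≥ k + 1), so the partition is: 1 block(s) of size 1, 1 block(s) of size 2.
In nonincreasing order the block sizes are [2, 1].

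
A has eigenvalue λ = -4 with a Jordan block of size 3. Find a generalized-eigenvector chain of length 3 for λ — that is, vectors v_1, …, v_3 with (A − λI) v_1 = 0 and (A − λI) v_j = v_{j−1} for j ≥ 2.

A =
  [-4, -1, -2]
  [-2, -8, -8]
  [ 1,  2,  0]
A Jordan chain for λ = -4 of length 3:
v_1 = (0, 2, -1)ᵀ
v_2 = (-1, -4, 2)ᵀ
v_3 = (0, 1, 0)ᵀ

Let N = A − (-4)·I. We want v_3 with N^3 v_3 = 0 but N^2 v_3 ≠ 0; then v_{j-1} := N · v_j for j = 3, …, 2.

Pick v_3 = (0, 1, 0)ᵀ.
Then v_2 = N · v_3 = (-1, -4, 2)ᵀ.
Then v_1 = N · v_2 = (0, 2, -1)ᵀ.

Sanity check: (A − (-4)·I) v_1 = (0, 0, 0)ᵀ = 0. ✓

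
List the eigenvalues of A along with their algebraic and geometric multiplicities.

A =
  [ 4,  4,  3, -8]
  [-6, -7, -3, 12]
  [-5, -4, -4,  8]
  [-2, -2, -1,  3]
λ = -1: alg = 4, geom = 2

Step 1 — factor the characteristic polynomial to read off the algebraic multiplicities:
  χ_A(x) = (x + 1)^4

Step 2 — compute geometric multiplicities via the rank-nullity identity g(λ) = n − rank(A − λI):
  rank(A − (-1)·I) = 2, so dim ker(A − (-1)·I) = n − 2 = 2

Summary:
  λ = -1: algebraic multiplicity = 4, geometric multiplicity = 2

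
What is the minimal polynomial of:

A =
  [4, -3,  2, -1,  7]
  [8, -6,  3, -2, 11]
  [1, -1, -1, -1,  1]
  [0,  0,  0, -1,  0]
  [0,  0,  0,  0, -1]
x^3 + 3*x^2 + 3*x + 1

The characteristic polynomial is χ_A(x) = (x + 1)^5, so the eigenvalues are known. The minimal polynomial is
  m_A(x) = Π_λ (x − λ)^{k_λ}
where k_λ is the size of the *largest* Jordan block for λ (equivalently, the smallest k with (A − λI)^k v = 0 for every generalised eigenvector v of λ).

  λ = -1: largest Jordan block has size 3, contributing (x + 1)^3

So m_A(x) = (x + 1)^3 = x^3 + 3*x^2 + 3*x + 1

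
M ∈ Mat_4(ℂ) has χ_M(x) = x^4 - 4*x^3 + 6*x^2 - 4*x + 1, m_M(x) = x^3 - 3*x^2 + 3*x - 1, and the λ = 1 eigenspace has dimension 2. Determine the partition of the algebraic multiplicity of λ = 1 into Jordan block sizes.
Block sizes for λ = 1: [3, 1]

Step 1 — from the characteristic polynomial, algebraic multiplicity of λ = 1 is 4. From dim ker(M − (1)·I) = 2, there are exactly 2 Jordan blocks for λ = 1.
Step 2 — from the minimal polynomial, the factor (x − 1)^3 tells us the largest block for λ = 1 has size 3.
Step 3 — with total size 4, 2 blocks, and largest block 3, the block sizes (in nonincreasing order) are [3, 1].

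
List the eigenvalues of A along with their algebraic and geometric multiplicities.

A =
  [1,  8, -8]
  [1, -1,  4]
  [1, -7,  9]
λ = 3: alg = 3, geom = 1

Step 1 — factor the characteristic polynomial to read off the algebraic multiplicities:
  χ_A(x) = (x - 3)^3

Step 2 — compute geometric multiplicities via the rank-nullity identity g(λ) = n − rank(A − λI):
  rank(A − (3)·I) = 2, so dim ker(A − (3)·I) = n − 2 = 1

Summary:
  λ = 3: algebraic multiplicity = 3, geometric multiplicity = 1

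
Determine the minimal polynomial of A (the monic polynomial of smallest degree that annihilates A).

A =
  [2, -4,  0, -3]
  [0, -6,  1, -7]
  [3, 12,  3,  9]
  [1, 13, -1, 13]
x^3 - 9*x^2 + 27*x - 27

The characteristic polynomial is χ_A(x) = (x - 3)^4, so the eigenvalues are known. The minimal polynomial is
  m_A(x) = Π_λ (x − λ)^{k_λ}
where k_λ is the size of the *largest* Jordan block for λ (equivalently, the smallest k with (A − λI)^k v = 0 for every generalised eigenvector v of λ).

  λ = 3: largest Jordan block has size 3, contributing (x − 3)^3

So m_A(x) = (x - 3)^3 = x^3 - 9*x^2 + 27*x - 27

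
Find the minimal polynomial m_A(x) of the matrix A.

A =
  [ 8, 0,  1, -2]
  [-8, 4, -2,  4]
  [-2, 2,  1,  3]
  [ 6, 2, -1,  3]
x^3 - 12*x^2 + 48*x - 64

The characteristic polynomial is χ_A(x) = (x - 4)^4, so the eigenvalues are known. The minimal polynomial is
  m_A(x) = Π_λ (x − λ)^{k_λ}
where k_λ is the size of the *largest* Jordan block for λ (equivalently, the smallest k with (A − λI)^k v = 0 for every generalised eigenvector v of λ).

  λ = 4: largest Jordan block has size 3, contributing (x − 4)^3

So m_A(x) = (x - 4)^3 = x^3 - 12*x^2 + 48*x - 64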